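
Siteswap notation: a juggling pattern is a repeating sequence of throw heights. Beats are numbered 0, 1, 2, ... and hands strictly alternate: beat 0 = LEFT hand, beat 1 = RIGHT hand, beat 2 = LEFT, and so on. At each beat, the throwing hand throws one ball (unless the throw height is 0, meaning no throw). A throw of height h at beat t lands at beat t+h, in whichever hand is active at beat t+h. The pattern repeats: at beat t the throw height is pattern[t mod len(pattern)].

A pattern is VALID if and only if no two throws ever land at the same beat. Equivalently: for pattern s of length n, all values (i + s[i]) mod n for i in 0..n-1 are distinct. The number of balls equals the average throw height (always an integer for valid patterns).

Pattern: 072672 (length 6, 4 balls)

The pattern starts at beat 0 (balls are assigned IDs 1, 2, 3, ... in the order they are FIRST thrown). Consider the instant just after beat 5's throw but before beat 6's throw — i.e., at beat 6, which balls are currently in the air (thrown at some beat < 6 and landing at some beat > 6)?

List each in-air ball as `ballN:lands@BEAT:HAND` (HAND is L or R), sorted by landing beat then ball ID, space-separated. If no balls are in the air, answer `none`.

Answer: ball4:lands@7:R ball1:lands@8:L ball3:lands@9:R ball2:lands@11:R

Derivation:
Beat 1 (R): throw ball1 h=7 -> lands@8:L; in-air after throw: [b1@8:L]
Beat 2 (L): throw ball2 h=2 -> lands@4:L; in-air after throw: [b2@4:L b1@8:L]
Beat 3 (R): throw ball3 h=6 -> lands@9:R; in-air after throw: [b2@4:L b1@8:L b3@9:R]
Beat 4 (L): throw ball2 h=7 -> lands@11:R; in-air after throw: [b1@8:L b3@9:R b2@11:R]
Beat 5 (R): throw ball4 h=2 -> lands@7:R; in-air after throw: [b4@7:R b1@8:L b3@9:R b2@11:R]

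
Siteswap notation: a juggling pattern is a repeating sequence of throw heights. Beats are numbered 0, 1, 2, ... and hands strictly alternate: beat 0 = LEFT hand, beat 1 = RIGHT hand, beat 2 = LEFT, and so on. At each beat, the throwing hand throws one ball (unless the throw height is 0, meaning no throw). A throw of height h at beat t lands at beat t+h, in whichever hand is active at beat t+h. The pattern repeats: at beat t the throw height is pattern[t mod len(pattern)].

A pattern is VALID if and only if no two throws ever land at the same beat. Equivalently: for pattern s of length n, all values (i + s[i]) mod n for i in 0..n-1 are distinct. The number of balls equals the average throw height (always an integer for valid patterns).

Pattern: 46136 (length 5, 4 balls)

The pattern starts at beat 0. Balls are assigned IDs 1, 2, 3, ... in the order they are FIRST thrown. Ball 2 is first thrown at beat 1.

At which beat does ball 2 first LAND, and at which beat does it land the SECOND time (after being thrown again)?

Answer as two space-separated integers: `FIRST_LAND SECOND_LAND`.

Beat 0 (L): throw ball1 h=4 -> lands@4:L; in-air after throw: [b1@4:L]
Beat 1 (R): throw ball2 h=6 -> lands@7:R; in-air after throw: [b1@4:L b2@7:R]
Beat 2 (L): throw ball3 h=1 -> lands@3:R; in-air after throw: [b3@3:R b1@4:L b2@7:R]
Beat 3 (R): throw ball3 h=3 -> lands@6:L; in-air after throw: [b1@4:L b3@6:L b2@7:R]
Beat 4 (L): throw ball1 h=6 -> lands@10:L; in-air after throw: [b3@6:L b2@7:R b1@10:L]
Beat 5 (R): throw ball4 h=4 -> lands@9:R; in-air after throw: [b3@6:L b2@7:R b4@9:R b1@10:L]
Beat 6 (L): throw ball3 h=6 -> lands@12:L; in-air after throw: [b2@7:R b4@9:R b1@10:L b3@12:L]
Beat 7 (R): throw ball2 h=1 -> lands@8:L; in-air after throw: [b2@8:L b4@9:R b1@10:L b3@12:L]
Beat 8 (L): throw ball2 h=3 -> lands@11:R; in-air after throw: [b4@9:R b1@10:L b2@11:R b3@12:L]
Ball 2: thrown@1 h=6 -> first land @7; rethrown@7 h=1 -> second land @8

Answer: 7 8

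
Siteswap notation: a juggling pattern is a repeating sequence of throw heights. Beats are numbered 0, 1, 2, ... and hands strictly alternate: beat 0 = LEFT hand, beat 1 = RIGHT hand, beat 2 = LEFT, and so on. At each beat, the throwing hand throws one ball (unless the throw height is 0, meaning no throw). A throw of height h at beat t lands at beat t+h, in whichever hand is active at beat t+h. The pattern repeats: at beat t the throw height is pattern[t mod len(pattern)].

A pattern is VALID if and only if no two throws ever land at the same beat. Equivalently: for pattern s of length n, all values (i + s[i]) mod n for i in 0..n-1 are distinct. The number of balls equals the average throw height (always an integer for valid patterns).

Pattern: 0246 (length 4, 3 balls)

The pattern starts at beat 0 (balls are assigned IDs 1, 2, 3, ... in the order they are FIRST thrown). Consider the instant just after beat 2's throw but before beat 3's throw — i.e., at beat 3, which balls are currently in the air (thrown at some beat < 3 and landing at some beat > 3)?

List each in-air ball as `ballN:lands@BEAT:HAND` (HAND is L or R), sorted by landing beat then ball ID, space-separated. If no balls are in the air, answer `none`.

Answer: ball2:lands@6:L

Derivation:
Beat 1 (R): throw ball1 h=2 -> lands@3:R; in-air after throw: [b1@3:R]
Beat 2 (L): throw ball2 h=4 -> lands@6:L; in-air after throw: [b1@3:R b2@6:L]
Beat 3 (R): throw ball1 h=6 -> lands@9:R; in-air after throw: [b2@6:L b1@9:R]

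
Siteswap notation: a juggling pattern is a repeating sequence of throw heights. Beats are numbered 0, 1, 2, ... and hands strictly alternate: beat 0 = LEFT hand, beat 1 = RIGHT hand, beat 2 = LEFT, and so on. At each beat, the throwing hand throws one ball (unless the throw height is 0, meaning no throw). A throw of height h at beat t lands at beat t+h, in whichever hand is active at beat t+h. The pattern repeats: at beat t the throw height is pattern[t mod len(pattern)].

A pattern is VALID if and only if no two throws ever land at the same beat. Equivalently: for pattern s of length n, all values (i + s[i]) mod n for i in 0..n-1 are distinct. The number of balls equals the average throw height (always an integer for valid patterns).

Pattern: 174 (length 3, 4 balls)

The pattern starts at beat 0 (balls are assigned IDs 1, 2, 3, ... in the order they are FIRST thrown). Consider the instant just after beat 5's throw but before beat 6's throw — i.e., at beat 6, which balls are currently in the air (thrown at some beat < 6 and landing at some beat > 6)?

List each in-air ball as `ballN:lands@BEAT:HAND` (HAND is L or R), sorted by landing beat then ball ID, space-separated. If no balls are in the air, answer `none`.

Answer: ball1:lands@8:L ball4:lands@9:R ball3:lands@11:R

Derivation:
Beat 0 (L): throw ball1 h=1 -> lands@1:R; in-air after throw: [b1@1:R]
Beat 1 (R): throw ball1 h=7 -> lands@8:L; in-air after throw: [b1@8:L]
Beat 2 (L): throw ball2 h=4 -> lands@6:L; in-air after throw: [b2@6:L b1@8:L]
Beat 3 (R): throw ball3 h=1 -> lands@4:L; in-air after throw: [b3@4:L b2@6:L b1@8:L]
Beat 4 (L): throw ball3 h=7 -> lands@11:R; in-air after throw: [b2@6:L b1@8:L b3@11:R]
Beat 5 (R): throw ball4 h=4 -> lands@9:R; in-air after throw: [b2@6:L b1@8:L b4@9:R b3@11:R]
Beat 6 (L): throw ball2 h=1 -> lands@7:R; in-air after throw: [b2@7:R b1@8:L b4@9:R b3@11:R]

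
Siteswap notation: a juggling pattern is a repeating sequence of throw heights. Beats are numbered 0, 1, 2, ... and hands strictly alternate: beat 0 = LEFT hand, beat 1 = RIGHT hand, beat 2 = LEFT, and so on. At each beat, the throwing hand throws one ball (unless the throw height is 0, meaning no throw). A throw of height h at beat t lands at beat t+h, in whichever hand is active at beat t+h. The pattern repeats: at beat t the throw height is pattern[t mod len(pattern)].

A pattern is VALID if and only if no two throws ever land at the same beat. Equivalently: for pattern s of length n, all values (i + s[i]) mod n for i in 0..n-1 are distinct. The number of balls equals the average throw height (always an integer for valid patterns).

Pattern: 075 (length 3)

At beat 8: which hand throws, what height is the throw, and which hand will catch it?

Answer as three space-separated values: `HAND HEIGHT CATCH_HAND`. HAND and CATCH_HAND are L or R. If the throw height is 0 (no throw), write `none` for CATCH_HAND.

Beat 8: 8 mod 2 = 0, so hand = L
Throw height = pattern[8 mod 3] = pattern[2] = 5
Lands at beat 8+5=13, 13 mod 2 = 1, so catch hand = R

Answer: L 5 R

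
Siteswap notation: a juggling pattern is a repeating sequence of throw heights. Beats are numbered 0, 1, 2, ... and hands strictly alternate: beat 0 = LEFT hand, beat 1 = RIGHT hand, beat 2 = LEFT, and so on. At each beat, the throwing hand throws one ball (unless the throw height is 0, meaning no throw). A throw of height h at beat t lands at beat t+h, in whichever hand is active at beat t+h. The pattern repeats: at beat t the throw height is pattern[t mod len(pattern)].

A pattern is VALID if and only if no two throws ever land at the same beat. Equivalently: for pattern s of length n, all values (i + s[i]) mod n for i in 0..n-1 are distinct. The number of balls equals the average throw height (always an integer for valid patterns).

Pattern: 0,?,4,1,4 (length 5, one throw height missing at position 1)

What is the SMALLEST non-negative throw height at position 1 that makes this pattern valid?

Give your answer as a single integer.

i=0: (0 + 0) mod 5 = 0
i=1: s[i]=? (unknown)
i=2: (2 + 4) mod 5 = 1
i=3: (3 + 1) mod 5 = 4
i=4: (4 + 4) mod 5 = 3
Known residues: [0, 1, 3, 4]; need a permutation of 0..4, so missing residue r = 2
Need (1 + s) mod 5 = 2; smallest s = (2 - 1) mod 5 = 1

Answer: 1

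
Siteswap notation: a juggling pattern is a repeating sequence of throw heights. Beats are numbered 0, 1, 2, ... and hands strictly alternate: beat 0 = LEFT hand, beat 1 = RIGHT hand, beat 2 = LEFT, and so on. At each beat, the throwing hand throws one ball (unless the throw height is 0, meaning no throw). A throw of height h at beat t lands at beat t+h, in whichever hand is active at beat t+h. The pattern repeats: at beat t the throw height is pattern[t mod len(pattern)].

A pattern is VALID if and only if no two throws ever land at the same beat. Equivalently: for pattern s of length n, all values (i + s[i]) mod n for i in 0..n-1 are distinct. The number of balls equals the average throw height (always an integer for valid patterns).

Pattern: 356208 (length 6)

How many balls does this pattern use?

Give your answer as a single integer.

Answer: 4

Derivation:
Pattern = [3, 5, 6, 2, 0, 8], length n = 6
  position 0: throw height = 3, running sum = 3
  position 1: throw height = 5, running sum = 8
  position 2: throw height = 6, running sum = 14
  position 3: throw height = 2, running sum = 16
  position 4: throw height = 0, running sum = 16
  position 5: throw height = 8, running sum = 24
Total sum = 24; balls = sum / n = 24 / 6 = 4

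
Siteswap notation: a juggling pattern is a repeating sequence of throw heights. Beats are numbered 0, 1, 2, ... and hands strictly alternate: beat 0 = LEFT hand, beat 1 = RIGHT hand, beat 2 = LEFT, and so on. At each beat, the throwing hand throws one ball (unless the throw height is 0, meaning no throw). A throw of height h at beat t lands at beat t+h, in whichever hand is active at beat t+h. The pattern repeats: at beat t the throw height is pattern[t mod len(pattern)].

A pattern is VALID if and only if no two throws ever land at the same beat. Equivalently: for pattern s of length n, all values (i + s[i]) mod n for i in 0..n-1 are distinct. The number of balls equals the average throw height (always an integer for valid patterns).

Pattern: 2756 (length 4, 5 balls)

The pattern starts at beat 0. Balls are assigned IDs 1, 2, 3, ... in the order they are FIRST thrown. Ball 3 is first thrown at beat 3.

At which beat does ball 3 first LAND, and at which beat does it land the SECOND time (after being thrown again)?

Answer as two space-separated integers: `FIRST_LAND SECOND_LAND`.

Answer: 9 16

Derivation:
Beat 0 (L): throw ball1 h=2 -> lands@2:L; in-air after throw: [b1@2:L]
Beat 1 (R): throw ball2 h=7 -> lands@8:L; in-air after throw: [b1@2:L b2@8:L]
Beat 2 (L): throw ball1 h=5 -> lands@7:R; in-air after throw: [b1@7:R b2@8:L]
Beat 3 (R): throw ball3 h=6 -> lands@9:R; in-air after throw: [b1@7:R b2@8:L b3@9:R]
Beat 4 (L): throw ball4 h=2 -> lands@6:L; in-air after throw: [b4@6:L b1@7:R b2@8:L b3@9:R]
Beat 5 (R): throw ball5 h=7 -> lands@12:L; in-air after throw: [b4@6:L b1@7:R b2@8:L b3@9:R b5@12:L]
Beat 6 (L): throw ball4 h=5 -> lands@11:R; in-air after throw: [b1@7:R b2@8:L b3@9:R b4@11:R b5@12:L]
Beat 7 (R): throw ball1 h=6 -> lands@13:R; in-air after throw: [b2@8:L b3@9:R b4@11:R b5@12:L b1@13:R]
Beat 8 (L): throw ball2 h=2 -> lands@10:L; in-air after throw: [b3@9:R b2@10:L b4@11:R b5@12:L b1@13:R]
Beat 9 (R): throw ball3 h=7 -> lands@16:L; in-air after throw: [b2@10:L b4@11:R b5@12:L b1@13:R b3@16:L]
Beat 10 (L): throw ball2 h=5 -> lands@15:R; in-air after throw: [b4@11:R b5@12:L b1@13:R b2@15:R b3@16:L]
Beat 11 (R): throw ball4 h=6 -> lands@17:R; in-air after throw: [b5@12:L b1@13:R b2@15:R b3@16:L b4@17:R]
Beat 12 (L): throw ball5 h=2 -> lands@14:L; in-air after throw: [b1@13:R b5@14:L b2@15:R b3@16:L b4@17:R]
Beat 13 (R): throw ball1 h=7 -> lands@20:L; in-air after throw: [b5@14:L b2@15:R b3@16:L b4@17:R b1@20:L]
Beat 14 (L): throw ball5 h=5 -> lands@19:R; in-air after throw: [b2@15:R b3@16:L b4@17:R b5@19:R b1@20:L]
Beat 15 (R): throw ball2 h=6 -> lands@21:R; in-air after throw: [b3@16:L b4@17:R b5@19:R b1@20:L b2@21:R]
Beat 16 (L): throw ball3 h=2 -> lands@18:L; in-air after throw: [b4@17:R b3@18:L b5@19:R b1@20:L b2@21:R]
Ball 3: thrown@3 h=6 -> first land @9; rethrown@9 h=7 -> second land @16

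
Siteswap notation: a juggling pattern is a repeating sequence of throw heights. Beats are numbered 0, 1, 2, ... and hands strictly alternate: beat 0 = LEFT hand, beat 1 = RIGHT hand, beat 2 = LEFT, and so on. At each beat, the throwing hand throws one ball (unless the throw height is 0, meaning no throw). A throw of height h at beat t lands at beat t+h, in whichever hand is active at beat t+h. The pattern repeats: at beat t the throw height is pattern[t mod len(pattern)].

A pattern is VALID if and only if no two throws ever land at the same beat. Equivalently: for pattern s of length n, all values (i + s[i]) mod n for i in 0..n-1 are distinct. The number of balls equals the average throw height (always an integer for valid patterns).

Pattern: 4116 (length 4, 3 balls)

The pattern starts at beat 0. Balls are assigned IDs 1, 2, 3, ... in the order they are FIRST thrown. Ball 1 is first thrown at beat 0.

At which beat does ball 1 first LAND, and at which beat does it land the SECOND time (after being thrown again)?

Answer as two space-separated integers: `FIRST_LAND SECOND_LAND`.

Answer: 4 8

Derivation:
Beat 0 (L): throw ball1 h=4 -> lands@4:L; in-air after throw: [b1@4:L]
Beat 1 (R): throw ball2 h=1 -> lands@2:L; in-air after throw: [b2@2:L b1@4:L]
Beat 2 (L): throw ball2 h=1 -> lands@3:R; in-air after throw: [b2@3:R b1@4:L]
Beat 3 (R): throw ball2 h=6 -> lands@9:R; in-air after throw: [b1@4:L b2@9:R]
Beat 4 (L): throw ball1 h=4 -> lands@8:L; in-air after throw: [b1@8:L b2@9:R]
Beat 5 (R): throw ball3 h=1 -> lands@6:L; in-air after throw: [b3@6:L b1@8:L b2@9:R]
Beat 6 (L): throw ball3 h=1 -> lands@7:R; in-air after throw: [b3@7:R b1@8:L b2@9:R]
Beat 7 (R): throw ball3 h=6 -> lands@13:R; in-air after throw: [b1@8:L b2@9:R b3@13:R]
Beat 8 (L): throw ball1 h=4 -> lands@12:L; in-air after throw: [b2@9:R b1@12:L b3@13:R]
Ball 1: thrown@0 h=4 -> first land @4; rethrown@4 h=4 -> second land @8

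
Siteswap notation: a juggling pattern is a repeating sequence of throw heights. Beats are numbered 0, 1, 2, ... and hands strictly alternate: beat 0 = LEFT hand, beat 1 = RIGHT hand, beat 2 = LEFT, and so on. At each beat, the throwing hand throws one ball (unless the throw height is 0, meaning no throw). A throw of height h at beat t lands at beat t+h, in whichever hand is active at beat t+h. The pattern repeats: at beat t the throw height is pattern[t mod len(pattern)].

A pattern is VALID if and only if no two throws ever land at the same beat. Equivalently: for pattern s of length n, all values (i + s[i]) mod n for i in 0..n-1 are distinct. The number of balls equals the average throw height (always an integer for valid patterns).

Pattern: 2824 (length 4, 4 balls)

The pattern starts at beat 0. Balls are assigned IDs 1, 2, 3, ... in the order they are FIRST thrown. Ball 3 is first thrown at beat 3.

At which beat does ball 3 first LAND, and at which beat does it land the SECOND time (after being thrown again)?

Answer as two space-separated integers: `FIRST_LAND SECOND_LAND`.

Answer: 7 11

Derivation:
Beat 0 (L): throw ball1 h=2 -> lands@2:L; in-air after throw: [b1@2:L]
Beat 1 (R): throw ball2 h=8 -> lands@9:R; in-air after throw: [b1@2:L b2@9:R]
Beat 2 (L): throw ball1 h=2 -> lands@4:L; in-air after throw: [b1@4:L b2@9:R]
Beat 3 (R): throw ball3 h=4 -> lands@7:R; in-air after throw: [b1@4:L b3@7:R b2@9:R]
Beat 4 (L): throw ball1 h=2 -> lands@6:L; in-air after throw: [b1@6:L b3@7:R b2@9:R]
Beat 5 (R): throw ball4 h=8 -> lands@13:R; in-air after throw: [b1@6:L b3@7:R b2@9:R b4@13:R]
Beat 6 (L): throw ball1 h=2 -> lands@8:L; in-air after throw: [b3@7:R b1@8:L b2@9:R b4@13:R]
Beat 7 (R): throw ball3 h=4 -> lands@11:R; in-air after throw: [b1@8:L b2@9:R b3@11:R b4@13:R]
Beat 8 (L): throw ball1 h=2 -> lands@10:L; in-air after throw: [b2@9:R b1@10:L b3@11:R b4@13:R]
Beat 9 (R): throw ball2 h=8 -> lands@17:R; in-air after throw: [b1@10:L b3@11:R b4@13:R b2@17:R]
Beat 10 (L): throw ball1 h=2 -> lands@12:L; in-air after throw: [b3@11:R b1@12:L b4@13:R b2@17:R]
Beat 11 (R): throw ball3 h=4 -> lands@15:R; in-air after throw: [b1@12:L b4@13:R b3@15:R b2@17:R]
Ball 3: thrown@3 h=4 -> first land @7; rethrown@7 h=4 -> second land @11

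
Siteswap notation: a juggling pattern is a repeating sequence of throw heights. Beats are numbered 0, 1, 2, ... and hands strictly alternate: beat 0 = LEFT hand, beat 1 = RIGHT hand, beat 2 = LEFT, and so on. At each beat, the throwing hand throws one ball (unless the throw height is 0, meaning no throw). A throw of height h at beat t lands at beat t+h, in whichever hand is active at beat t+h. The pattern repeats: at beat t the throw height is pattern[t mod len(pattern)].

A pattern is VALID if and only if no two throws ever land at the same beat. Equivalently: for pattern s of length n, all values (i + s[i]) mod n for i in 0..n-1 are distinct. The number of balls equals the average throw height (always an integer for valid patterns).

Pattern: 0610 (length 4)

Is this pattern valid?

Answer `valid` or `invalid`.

Answer: invalid

Derivation:
i=0: (i + s[i]) mod n = (0 + 0) mod 4 = 0
i=1: (i + s[i]) mod n = (1 + 6) mod 4 = 3
i=2: (i + s[i]) mod n = (2 + 1) mod 4 = 3
i=3: (i + s[i]) mod n = (3 + 0) mod 4 = 3
Residues: [0, 3, 3, 3], distinct: False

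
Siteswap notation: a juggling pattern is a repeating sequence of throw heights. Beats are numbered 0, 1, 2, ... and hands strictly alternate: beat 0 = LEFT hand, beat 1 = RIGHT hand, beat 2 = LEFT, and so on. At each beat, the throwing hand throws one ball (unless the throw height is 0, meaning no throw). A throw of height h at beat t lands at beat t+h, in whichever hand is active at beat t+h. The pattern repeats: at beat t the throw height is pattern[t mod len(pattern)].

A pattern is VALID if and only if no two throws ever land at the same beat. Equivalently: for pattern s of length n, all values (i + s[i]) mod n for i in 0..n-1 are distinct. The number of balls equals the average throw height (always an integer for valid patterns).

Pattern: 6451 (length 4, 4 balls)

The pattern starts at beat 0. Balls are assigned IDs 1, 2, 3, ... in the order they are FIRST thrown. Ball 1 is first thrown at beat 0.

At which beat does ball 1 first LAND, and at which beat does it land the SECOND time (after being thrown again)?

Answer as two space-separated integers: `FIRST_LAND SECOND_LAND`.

Answer: 6 11

Derivation:
Beat 0 (L): throw ball1 h=6 -> lands@6:L; in-air after throw: [b1@6:L]
Beat 1 (R): throw ball2 h=4 -> lands@5:R; in-air after throw: [b2@5:R b1@6:L]
Beat 2 (L): throw ball3 h=5 -> lands@7:R; in-air after throw: [b2@5:R b1@6:L b3@7:R]
Beat 3 (R): throw ball4 h=1 -> lands@4:L; in-air after throw: [b4@4:L b2@5:R b1@6:L b3@7:R]
Beat 4 (L): throw ball4 h=6 -> lands@10:L; in-air after throw: [b2@5:R b1@6:L b3@7:R b4@10:L]
Beat 5 (R): throw ball2 h=4 -> lands@9:R; in-air after throw: [b1@6:L b3@7:R b2@9:R b4@10:L]
Beat 6 (L): throw ball1 h=5 -> lands@11:R; in-air after throw: [b3@7:R b2@9:R b4@10:L b1@11:R]
Beat 7 (R): throw ball3 h=1 -> lands@8:L; in-air after throw: [b3@8:L b2@9:R b4@10:L b1@11:R]
Beat 8 (L): throw ball3 h=6 -> lands@14:L; in-air after throw: [b2@9:R b4@10:L b1@11:R b3@14:L]
Beat 9 (R): throw ball2 h=4 -> lands@13:R; in-air after throw: [b4@10:L b1@11:R b2@13:R b3@14:L]
Beat 10 (L): throw ball4 h=5 -> lands@15:R; in-air after throw: [b1@11:R b2@13:R b3@14:L b4@15:R]
Beat 11 (R): throw ball1 h=1 -> lands@12:L; in-air after throw: [b1@12:L b2@13:R b3@14:L b4@15:R]
Ball 1: thrown@0 h=6 -> first land @6; rethrown@6 h=5 -> second land @11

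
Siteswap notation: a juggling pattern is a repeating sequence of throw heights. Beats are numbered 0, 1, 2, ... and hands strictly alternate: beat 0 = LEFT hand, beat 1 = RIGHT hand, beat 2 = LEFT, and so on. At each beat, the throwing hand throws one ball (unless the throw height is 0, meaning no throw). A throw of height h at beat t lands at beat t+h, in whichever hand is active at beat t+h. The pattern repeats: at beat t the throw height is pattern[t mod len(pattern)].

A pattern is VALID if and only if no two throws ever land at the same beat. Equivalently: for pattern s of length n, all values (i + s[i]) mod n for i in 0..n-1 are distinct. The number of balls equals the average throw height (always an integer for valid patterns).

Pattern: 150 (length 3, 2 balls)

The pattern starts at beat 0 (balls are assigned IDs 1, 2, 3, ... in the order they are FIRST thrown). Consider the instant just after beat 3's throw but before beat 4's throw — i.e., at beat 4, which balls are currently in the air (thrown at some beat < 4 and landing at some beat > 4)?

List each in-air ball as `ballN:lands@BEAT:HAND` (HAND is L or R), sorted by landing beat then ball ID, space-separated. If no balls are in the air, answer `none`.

Answer: ball1:lands@6:L

Derivation:
Beat 0 (L): throw ball1 h=1 -> lands@1:R; in-air after throw: [b1@1:R]
Beat 1 (R): throw ball1 h=5 -> lands@6:L; in-air after throw: [b1@6:L]
Beat 3 (R): throw ball2 h=1 -> lands@4:L; in-air after throw: [b2@4:L b1@6:L]
Beat 4 (L): throw ball2 h=5 -> lands@9:R; in-air after throw: [b1@6:L b2@9:R]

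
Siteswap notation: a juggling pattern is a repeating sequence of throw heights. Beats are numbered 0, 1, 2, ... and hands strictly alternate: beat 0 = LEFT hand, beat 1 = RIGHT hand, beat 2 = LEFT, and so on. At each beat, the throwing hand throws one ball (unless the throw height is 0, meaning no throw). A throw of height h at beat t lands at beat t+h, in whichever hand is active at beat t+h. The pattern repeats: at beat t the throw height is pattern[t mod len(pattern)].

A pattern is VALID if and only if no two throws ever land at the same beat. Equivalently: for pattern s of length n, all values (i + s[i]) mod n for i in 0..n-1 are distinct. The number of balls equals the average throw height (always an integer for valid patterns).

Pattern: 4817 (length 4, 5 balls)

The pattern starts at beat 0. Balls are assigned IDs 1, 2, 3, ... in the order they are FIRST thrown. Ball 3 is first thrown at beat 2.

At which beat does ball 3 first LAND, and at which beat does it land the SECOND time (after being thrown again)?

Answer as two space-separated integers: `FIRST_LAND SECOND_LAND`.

Beat 0 (L): throw ball1 h=4 -> lands@4:L; in-air after throw: [b1@4:L]
Beat 1 (R): throw ball2 h=8 -> lands@9:R; in-air after throw: [b1@4:L b2@9:R]
Beat 2 (L): throw ball3 h=1 -> lands@3:R; in-air after throw: [b3@3:R b1@4:L b2@9:R]
Beat 3 (R): throw ball3 h=7 -> lands@10:L; in-air after throw: [b1@4:L b2@9:R b3@10:L]
Beat 4 (L): throw ball1 h=4 -> lands@8:L; in-air after throw: [b1@8:L b2@9:R b3@10:L]
Beat 5 (R): throw ball4 h=8 -> lands@13:R; in-air after throw: [b1@8:L b2@9:R b3@10:L b4@13:R]
Beat 6 (L): throw ball5 h=1 -> lands@7:R; in-air after throw: [b5@7:R b1@8:L b2@9:R b3@10:L b4@13:R]
Beat 7 (R): throw ball5 h=7 -> lands@14:L; in-air after throw: [b1@8:L b2@9:R b3@10:L b4@13:R b5@14:L]
Beat 8 (L): throw ball1 h=4 -> lands@12:L; in-air after throw: [b2@9:R b3@10:L b1@12:L b4@13:R b5@14:L]
Beat 9 (R): throw ball2 h=8 -> lands@17:R; in-air after throw: [b3@10:L b1@12:L b4@13:R b5@14:L b2@17:R]
Beat 10 (L): throw ball3 h=1 -> lands@11:R; in-air after throw: [b3@11:R b1@12:L b4@13:R b5@14:L b2@17:R]
Ball 3: thrown@2 h=1 -> first land @3; rethrown@3 h=7 -> second land @10

Answer: 3 10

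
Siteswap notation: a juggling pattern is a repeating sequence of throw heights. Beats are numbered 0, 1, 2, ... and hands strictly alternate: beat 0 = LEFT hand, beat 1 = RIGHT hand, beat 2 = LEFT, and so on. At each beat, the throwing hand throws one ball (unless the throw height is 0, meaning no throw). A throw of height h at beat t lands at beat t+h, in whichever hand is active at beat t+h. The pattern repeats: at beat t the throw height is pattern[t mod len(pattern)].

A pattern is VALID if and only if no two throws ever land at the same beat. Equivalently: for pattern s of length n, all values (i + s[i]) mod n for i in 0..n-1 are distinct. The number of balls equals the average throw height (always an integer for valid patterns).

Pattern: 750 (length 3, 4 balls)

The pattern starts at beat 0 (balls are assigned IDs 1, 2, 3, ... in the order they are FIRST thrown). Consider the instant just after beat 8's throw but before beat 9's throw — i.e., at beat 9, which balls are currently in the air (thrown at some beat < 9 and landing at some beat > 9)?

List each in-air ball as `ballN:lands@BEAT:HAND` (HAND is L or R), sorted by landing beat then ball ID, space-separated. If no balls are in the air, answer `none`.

Beat 0 (L): throw ball1 h=7 -> lands@7:R; in-air after throw: [b1@7:R]
Beat 1 (R): throw ball2 h=5 -> lands@6:L; in-air after throw: [b2@6:L b1@7:R]
Beat 3 (R): throw ball3 h=7 -> lands@10:L; in-air after throw: [b2@6:L b1@7:R b3@10:L]
Beat 4 (L): throw ball4 h=5 -> lands@9:R; in-air after throw: [b2@6:L b1@7:R b4@9:R b3@10:L]
Beat 6 (L): throw ball2 h=7 -> lands@13:R; in-air after throw: [b1@7:R b4@9:R b3@10:L b2@13:R]
Beat 7 (R): throw ball1 h=5 -> lands@12:L; in-air after throw: [b4@9:R b3@10:L b1@12:L b2@13:R]
Beat 9 (R): throw ball4 h=7 -> lands@16:L; in-air after throw: [b3@10:L b1@12:L b2@13:R b4@16:L]

Answer: ball3:lands@10:L ball1:lands@12:L ball2:lands@13:R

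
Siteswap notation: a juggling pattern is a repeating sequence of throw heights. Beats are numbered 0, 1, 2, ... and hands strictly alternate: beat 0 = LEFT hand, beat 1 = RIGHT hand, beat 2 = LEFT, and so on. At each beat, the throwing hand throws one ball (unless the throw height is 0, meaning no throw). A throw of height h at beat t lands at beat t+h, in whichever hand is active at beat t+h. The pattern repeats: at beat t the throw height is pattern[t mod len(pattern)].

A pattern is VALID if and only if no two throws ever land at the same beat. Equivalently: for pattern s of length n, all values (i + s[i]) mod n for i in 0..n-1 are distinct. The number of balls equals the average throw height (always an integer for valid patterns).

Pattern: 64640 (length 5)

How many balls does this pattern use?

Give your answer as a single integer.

Pattern = [6, 4, 6, 4, 0], length n = 5
  position 0: throw height = 6, running sum = 6
  position 1: throw height = 4, running sum = 10
  position 2: throw height = 6, running sum = 16
  position 3: throw height = 4, running sum = 20
  position 4: throw height = 0, running sum = 20
Total sum = 20; balls = sum / n = 20 / 5 = 4

Answer: 4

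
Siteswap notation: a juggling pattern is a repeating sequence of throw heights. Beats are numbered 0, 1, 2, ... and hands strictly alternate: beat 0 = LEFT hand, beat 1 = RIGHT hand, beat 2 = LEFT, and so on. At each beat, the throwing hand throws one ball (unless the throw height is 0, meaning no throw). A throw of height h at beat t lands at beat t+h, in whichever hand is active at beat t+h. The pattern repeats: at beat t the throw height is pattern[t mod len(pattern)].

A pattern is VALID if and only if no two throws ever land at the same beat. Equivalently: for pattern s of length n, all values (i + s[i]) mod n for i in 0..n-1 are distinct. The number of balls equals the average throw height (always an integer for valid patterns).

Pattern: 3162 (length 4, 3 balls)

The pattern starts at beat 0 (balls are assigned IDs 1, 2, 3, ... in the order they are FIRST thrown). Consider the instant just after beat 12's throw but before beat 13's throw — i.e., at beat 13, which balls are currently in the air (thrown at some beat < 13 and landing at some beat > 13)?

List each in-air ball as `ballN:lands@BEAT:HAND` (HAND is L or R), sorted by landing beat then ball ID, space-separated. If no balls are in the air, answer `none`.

Beat 0 (L): throw ball1 h=3 -> lands@3:R; in-air after throw: [b1@3:R]
Beat 1 (R): throw ball2 h=1 -> lands@2:L; in-air after throw: [b2@2:L b1@3:R]
Beat 2 (L): throw ball2 h=6 -> lands@8:L; in-air after throw: [b1@3:R b2@8:L]
Beat 3 (R): throw ball1 h=2 -> lands@5:R; in-air after throw: [b1@5:R b2@8:L]
Beat 4 (L): throw ball3 h=3 -> lands@7:R; in-air after throw: [b1@5:R b3@7:R b2@8:L]
Beat 5 (R): throw ball1 h=1 -> lands@6:L; in-air after throw: [b1@6:L b3@7:R b2@8:L]
Beat 6 (L): throw ball1 h=6 -> lands@12:L; in-air after throw: [b3@7:R b2@8:L b1@12:L]
Beat 7 (R): throw ball3 h=2 -> lands@9:R; in-air after throw: [b2@8:L b3@9:R b1@12:L]
Beat 8 (L): throw ball2 h=3 -> lands@11:R; in-air after throw: [b3@9:R b2@11:R b1@12:L]
Beat 9 (R): throw ball3 h=1 -> lands@10:L; in-air after throw: [b3@10:L b2@11:R b1@12:L]
Beat 10 (L): throw ball3 h=6 -> lands@16:L; in-air after throw: [b2@11:R b1@12:L b3@16:L]
Beat 11 (R): throw ball2 h=2 -> lands@13:R; in-air after throw: [b1@12:L b2@13:R b3@16:L]
Beat 12 (L): throw ball1 h=3 -> lands@15:R; in-air after throw: [b2@13:R b1@15:R b3@16:L]
Beat 13 (R): throw ball2 h=1 -> lands@14:L; in-air after throw: [b2@14:L b1@15:R b3@16:L]

Answer: ball1:lands@15:R ball3:lands@16:L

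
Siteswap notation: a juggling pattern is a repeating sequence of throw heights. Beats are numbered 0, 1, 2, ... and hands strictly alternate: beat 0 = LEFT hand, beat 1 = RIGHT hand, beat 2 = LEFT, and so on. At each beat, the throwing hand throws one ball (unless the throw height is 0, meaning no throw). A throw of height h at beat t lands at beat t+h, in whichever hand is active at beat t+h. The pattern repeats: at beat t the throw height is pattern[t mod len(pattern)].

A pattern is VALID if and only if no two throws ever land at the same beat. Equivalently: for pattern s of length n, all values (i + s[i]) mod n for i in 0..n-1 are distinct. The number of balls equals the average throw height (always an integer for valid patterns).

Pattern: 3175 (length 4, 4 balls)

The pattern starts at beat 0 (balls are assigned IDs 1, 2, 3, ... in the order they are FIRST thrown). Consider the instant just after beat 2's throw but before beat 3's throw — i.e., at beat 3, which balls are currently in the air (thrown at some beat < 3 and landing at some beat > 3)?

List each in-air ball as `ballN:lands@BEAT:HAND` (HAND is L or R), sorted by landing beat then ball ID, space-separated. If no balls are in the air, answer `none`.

Beat 0 (L): throw ball1 h=3 -> lands@3:R; in-air after throw: [b1@3:R]
Beat 1 (R): throw ball2 h=1 -> lands@2:L; in-air after throw: [b2@2:L b1@3:R]
Beat 2 (L): throw ball2 h=7 -> lands@9:R; in-air after throw: [b1@3:R b2@9:R]
Beat 3 (R): throw ball1 h=5 -> lands@8:L; in-air after throw: [b1@8:L b2@9:R]

Answer: ball2:lands@9:R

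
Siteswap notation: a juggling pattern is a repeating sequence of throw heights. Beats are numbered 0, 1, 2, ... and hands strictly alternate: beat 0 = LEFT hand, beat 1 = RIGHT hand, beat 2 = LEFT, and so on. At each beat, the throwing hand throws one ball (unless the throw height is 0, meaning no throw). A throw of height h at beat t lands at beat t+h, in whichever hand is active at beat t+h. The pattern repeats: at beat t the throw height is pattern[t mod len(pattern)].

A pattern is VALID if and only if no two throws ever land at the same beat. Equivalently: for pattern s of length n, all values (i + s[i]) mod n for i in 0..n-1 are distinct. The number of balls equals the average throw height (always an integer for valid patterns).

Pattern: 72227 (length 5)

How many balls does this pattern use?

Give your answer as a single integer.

Answer: 4

Derivation:
Pattern = [7, 2, 2, 2, 7], length n = 5
  position 0: throw height = 7, running sum = 7
  position 1: throw height = 2, running sum = 9
  position 2: throw height = 2, running sum = 11
  position 3: throw height = 2, running sum = 13
  position 4: throw height = 7, running sum = 20
Total sum = 20; balls = sum / n = 20 / 5 = 4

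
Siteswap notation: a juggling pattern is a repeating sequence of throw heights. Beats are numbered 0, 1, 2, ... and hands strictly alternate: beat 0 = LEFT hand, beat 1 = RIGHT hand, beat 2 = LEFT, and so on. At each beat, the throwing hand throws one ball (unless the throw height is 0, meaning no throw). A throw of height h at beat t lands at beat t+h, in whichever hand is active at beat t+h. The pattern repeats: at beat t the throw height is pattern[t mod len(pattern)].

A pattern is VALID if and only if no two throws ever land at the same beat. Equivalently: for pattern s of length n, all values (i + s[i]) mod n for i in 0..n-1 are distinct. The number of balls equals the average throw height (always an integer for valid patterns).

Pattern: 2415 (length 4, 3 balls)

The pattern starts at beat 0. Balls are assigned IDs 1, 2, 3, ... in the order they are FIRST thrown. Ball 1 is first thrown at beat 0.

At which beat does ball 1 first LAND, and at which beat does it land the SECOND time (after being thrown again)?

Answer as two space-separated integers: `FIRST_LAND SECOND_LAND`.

Answer: 2 3

Derivation:
Beat 0 (L): throw ball1 h=2 -> lands@2:L; in-air after throw: [b1@2:L]
Beat 1 (R): throw ball2 h=4 -> lands@5:R; in-air after throw: [b1@2:L b2@5:R]
Beat 2 (L): throw ball1 h=1 -> lands@3:R; in-air after throw: [b1@3:R b2@5:R]
Beat 3 (R): throw ball1 h=5 -> lands@8:L; in-air after throw: [b2@5:R b1@8:L]
Ball 1: thrown@0 h=2 -> first land @2; rethrown@2 h=1 -> second land @3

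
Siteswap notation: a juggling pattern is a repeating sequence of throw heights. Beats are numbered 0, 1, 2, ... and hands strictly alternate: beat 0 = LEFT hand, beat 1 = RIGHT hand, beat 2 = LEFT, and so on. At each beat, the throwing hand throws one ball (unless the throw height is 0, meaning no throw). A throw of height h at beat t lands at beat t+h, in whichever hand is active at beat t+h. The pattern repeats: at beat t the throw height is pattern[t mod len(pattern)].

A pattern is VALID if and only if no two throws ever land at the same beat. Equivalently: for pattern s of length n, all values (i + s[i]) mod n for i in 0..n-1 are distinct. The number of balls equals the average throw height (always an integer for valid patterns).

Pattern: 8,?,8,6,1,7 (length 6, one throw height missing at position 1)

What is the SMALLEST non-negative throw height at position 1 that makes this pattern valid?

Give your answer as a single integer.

Answer: 0

Derivation:
i=0: (0 + 8) mod 6 = 2
i=1: s[i]=? (unknown)
i=2: (2 + 8) mod 6 = 4
i=3: (3 + 6) mod 6 = 3
i=4: (4 + 1) mod 6 = 5
i=5: (5 + 7) mod 6 = 0
Known residues: [0, 2, 3, 4, 5]; need a permutation of 0..5, so missing residue r = 1
Need (1 + s) mod 6 = 1; smallest s = (1 - 1) mod 6 = 0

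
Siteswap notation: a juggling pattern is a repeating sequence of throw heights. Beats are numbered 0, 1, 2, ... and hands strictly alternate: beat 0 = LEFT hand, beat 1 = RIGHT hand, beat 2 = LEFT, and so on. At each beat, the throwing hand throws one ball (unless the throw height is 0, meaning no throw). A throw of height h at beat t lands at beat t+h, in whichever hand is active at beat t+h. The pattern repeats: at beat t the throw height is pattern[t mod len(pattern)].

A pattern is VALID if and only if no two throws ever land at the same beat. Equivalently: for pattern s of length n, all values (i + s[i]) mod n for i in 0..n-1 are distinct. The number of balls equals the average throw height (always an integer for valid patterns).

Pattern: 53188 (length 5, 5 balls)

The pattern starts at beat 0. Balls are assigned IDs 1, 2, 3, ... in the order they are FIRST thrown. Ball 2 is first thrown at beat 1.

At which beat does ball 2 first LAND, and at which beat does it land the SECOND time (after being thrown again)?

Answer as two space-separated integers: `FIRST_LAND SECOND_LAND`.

Answer: 4 12

Derivation:
Beat 0 (L): throw ball1 h=5 -> lands@5:R; in-air after throw: [b1@5:R]
Beat 1 (R): throw ball2 h=3 -> lands@4:L; in-air after throw: [b2@4:L b1@5:R]
Beat 2 (L): throw ball3 h=1 -> lands@3:R; in-air after throw: [b3@3:R b2@4:L b1@5:R]
Beat 3 (R): throw ball3 h=8 -> lands@11:R; in-air after throw: [b2@4:L b1@5:R b3@11:R]
Beat 4 (L): throw ball2 h=8 -> lands@12:L; in-air after throw: [b1@5:R b3@11:R b2@12:L]
Beat 5 (R): throw ball1 h=5 -> lands@10:L; in-air after throw: [b1@10:L b3@11:R b2@12:L]
Beat 6 (L): throw ball4 h=3 -> lands@9:R; in-air after throw: [b4@9:R b1@10:L b3@11:R b2@12:L]
Beat 7 (R): throw ball5 h=1 -> lands@8:L; in-air after throw: [b5@8:L b4@9:R b1@10:L b3@11:R b2@12:L]
Beat 8 (L): throw ball5 h=8 -> lands@16:L; in-air after throw: [b4@9:R b1@10:L b3@11:R b2@12:L b5@16:L]
Beat 9 (R): throw ball4 h=8 -> lands@17:R; in-air after throw: [b1@10:L b3@11:R b2@12:L b5@16:L b4@17:R]
Beat 10 (L): throw ball1 h=5 -> lands@15:R; in-air after throw: [b3@11:R b2@12:L b1@15:R b5@16:L b4@17:R]
Beat 11 (R): throw ball3 h=3 -> lands@14:L; in-air after throw: [b2@12:L b3@14:L b1@15:R b5@16:L b4@17:R]
Beat 12 (L): throw ball2 h=1 -> lands@13:R; in-air after throw: [b2@13:R b3@14:L b1@15:R b5@16:L b4@17:R]
Ball 2: thrown@1 h=3 -> first land @4; rethrown@4 h=8 -> second land @12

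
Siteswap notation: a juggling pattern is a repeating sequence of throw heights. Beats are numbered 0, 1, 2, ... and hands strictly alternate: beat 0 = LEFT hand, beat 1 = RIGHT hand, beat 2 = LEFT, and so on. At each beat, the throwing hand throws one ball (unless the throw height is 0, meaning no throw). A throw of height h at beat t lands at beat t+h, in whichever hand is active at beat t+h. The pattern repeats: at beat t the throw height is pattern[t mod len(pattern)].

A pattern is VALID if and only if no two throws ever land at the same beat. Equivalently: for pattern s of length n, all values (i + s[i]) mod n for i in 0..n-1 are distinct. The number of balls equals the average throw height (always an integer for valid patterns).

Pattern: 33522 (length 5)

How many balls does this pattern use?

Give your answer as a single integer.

Answer: 3

Derivation:
Pattern = [3, 3, 5, 2, 2], length n = 5
  position 0: throw height = 3, running sum = 3
  position 1: throw height = 3, running sum = 6
  position 2: throw height = 5, running sum = 11
  position 3: throw height = 2, running sum = 13
  position 4: throw height = 2, running sum = 15
Total sum = 15; balls = sum / n = 15 / 5 = 3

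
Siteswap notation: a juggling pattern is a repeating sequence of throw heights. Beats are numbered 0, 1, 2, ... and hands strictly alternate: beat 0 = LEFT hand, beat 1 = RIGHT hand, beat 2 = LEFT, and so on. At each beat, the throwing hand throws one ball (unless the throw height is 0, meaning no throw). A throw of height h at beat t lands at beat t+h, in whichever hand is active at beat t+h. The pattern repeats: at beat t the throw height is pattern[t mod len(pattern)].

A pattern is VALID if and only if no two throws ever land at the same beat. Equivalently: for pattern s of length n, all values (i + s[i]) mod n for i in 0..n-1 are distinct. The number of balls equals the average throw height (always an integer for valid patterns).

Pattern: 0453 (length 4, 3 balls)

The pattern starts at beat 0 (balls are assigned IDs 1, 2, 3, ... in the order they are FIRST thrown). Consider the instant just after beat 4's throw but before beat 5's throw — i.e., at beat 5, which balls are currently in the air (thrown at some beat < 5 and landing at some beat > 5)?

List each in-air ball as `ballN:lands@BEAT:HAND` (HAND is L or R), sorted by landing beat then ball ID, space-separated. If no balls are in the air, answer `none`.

Answer: ball3:lands@6:L ball2:lands@7:R

Derivation:
Beat 1 (R): throw ball1 h=4 -> lands@5:R; in-air after throw: [b1@5:R]
Beat 2 (L): throw ball2 h=5 -> lands@7:R; in-air after throw: [b1@5:R b2@7:R]
Beat 3 (R): throw ball3 h=3 -> lands@6:L; in-air after throw: [b1@5:R b3@6:L b2@7:R]
Beat 5 (R): throw ball1 h=4 -> lands@9:R; in-air after throw: [b3@6:L b2@7:R b1@9:R]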